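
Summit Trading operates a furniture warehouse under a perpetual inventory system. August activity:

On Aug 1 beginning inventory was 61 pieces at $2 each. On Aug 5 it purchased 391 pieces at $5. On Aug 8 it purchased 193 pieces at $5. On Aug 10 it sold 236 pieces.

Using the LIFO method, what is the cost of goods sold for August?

COGS = $1,180

Aug 10, 236 sold [LIFO — newest first]: 193 @ $5 + 43 @ $5 = $1,180
Ending inventory: 61 @ $2 + 348 @ $5 = $1,862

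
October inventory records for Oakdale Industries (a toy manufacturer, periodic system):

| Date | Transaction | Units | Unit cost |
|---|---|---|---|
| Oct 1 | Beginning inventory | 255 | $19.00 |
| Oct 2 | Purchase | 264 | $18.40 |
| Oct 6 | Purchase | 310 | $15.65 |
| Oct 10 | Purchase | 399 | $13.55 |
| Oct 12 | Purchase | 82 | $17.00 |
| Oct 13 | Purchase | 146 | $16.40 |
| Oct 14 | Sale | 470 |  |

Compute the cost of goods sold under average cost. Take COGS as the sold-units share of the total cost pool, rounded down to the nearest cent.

COGS = $7,666.21

Oct 14, sell 470: 470/1456 × $23,748.95 → $7,666.21
Ending inventory (cost pool remaining) = $16,082.74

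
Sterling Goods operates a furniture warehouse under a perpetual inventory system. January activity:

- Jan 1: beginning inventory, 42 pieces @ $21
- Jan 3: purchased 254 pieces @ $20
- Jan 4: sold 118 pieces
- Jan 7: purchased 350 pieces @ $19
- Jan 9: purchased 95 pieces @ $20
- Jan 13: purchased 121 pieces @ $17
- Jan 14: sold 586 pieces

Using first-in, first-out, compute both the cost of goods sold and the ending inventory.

Jan 4, 118 sold [FIFO — oldest first]: 42 @ $21 + 76 @ $20 = $2,402
Jan 14, 586 sold [FIFO — oldest first]: 178 @ $20 + 350 @ $19 + 58 @ $20 = $11,370
Total COGS = $2,402 + $11,370 = $13,772
Ending inventory: 37 @ $20 + 121 @ $17 = $2,797

COGS = $13,772; ending inventory = $2,797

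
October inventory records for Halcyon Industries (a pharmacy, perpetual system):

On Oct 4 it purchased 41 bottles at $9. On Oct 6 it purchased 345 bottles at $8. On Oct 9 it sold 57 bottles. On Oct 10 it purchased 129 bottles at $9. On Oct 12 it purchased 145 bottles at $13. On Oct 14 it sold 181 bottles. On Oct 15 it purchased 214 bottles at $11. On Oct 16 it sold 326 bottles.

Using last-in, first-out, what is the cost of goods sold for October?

COGS = $6,008

Oct 9, 57 sold [LIFO — newest first]: 57 @ $8 = $456
Oct 14, 181 sold [LIFO — newest first]: 145 @ $13 + 36 @ $9 = $2,209
Oct 16, 326 sold [LIFO — newest first]: 214 @ $11 + 93 @ $9 + 19 @ $8 = $3,343
Total COGS = $456 + $2,209 + $3,343 = $6,008
Ending inventory: 41 @ $9 + 269 @ $8 = $2,521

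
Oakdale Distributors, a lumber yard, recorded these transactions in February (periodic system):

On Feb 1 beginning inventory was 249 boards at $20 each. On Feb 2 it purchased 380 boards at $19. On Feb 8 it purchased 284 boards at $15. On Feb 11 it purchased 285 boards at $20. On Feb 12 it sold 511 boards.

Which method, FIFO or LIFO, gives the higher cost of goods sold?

FIFO COGS: 249 @ $20 + 262 @ $19 = $9,958
LIFO COGS: 285 @ $20 + 226 @ $15 = $9,090

FIFO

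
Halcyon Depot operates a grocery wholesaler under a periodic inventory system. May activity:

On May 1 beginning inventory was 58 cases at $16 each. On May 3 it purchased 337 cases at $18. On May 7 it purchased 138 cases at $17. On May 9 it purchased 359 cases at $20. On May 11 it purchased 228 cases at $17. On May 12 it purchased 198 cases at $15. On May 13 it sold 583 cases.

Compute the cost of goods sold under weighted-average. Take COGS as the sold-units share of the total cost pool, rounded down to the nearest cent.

May 13, sell 583: 583/1318 × $23,366.00 → $10,335.64
Ending inventory (cost pool remaining) = $13,030.36

COGS = $10,335.64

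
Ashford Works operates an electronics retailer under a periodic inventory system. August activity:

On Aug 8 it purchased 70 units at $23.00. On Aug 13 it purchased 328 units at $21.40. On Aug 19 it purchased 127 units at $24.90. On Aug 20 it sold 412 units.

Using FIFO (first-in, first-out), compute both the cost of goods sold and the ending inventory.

COGS = $8,977.80; ending inventory = $2,813.70

Aug 20, 412 sold [FIFO — oldest first]: 70 @ $23.00 + 328 @ $21.40 + 14 @ $24.90 = $8,977.80
Ending inventory: 113 @ $24.90 = $2,813.70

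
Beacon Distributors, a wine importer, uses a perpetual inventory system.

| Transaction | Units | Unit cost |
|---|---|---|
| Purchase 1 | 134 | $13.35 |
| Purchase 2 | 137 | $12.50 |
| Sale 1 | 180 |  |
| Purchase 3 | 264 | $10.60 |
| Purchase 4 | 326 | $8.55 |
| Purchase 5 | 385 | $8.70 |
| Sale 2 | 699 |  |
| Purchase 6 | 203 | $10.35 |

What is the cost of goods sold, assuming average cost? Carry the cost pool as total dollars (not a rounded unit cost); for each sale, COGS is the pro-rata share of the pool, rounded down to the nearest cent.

COGS = $8,955.62

After Purchase 1: 134 on hand, pool $1,788.90 (≈ $13.3500 each)
After Purchase 2: 271 on hand, pool $3,501.40 (≈ $12.9203 each)
Sale 1, sell 180: 180/271 × $3,501.40 → $2,325.65
After Purchase 3: 355 on hand, pool $3,974.15 (≈ $11.1948 each)
After Purchase 4: 681 on hand, pool $6,761.45 (≈ $9.9287 each)
After Purchase 5: 1066 on hand, pool $10,110.95 (≈ $9.4849 each)
Sale 2, sell 699: 699/1066 × $10,110.95 → $6,629.97
After Purchase 6: 570 on hand, pool $5,582.03 (≈ $9.7930 each)
Total COGS = $2,325.65 + $6,629.97 = $8,955.62
Ending inventory (cost pool remaining) = $5,582.03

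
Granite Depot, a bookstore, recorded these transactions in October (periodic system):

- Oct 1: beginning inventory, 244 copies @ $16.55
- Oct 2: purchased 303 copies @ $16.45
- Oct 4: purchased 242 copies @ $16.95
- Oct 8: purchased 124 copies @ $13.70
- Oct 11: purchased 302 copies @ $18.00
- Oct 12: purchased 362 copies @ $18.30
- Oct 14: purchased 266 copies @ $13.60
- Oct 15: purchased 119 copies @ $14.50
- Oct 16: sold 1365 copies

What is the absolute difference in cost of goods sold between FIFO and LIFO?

$647.35

FIFO COGS: 244 @ $16.55 + 303 @ $16.45 + 242 @ $16.95 + 124 @ $13.70 + 302 @ $18.00 + 150 @ $18.30 = $23,004.25
LIFO COGS: 119 @ $14.50 + 266 @ $13.60 + 362 @ $18.30 + 302 @ $18.00 + 124 @ $13.70 + 192 @ $16.95 = $22,356.90
Difference = |$23,004.25 − $22,356.90| = $647.35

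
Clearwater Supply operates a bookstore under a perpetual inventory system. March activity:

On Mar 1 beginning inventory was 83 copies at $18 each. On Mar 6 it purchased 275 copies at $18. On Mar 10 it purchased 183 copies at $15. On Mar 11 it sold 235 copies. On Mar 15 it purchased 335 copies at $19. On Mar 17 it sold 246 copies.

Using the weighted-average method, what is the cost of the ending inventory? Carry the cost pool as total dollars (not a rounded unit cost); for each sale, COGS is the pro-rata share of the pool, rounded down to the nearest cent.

Ending inventory = $7,125.09

After Mar 1: 83 on hand, pool $1,494.00 (≈ $18.0000 each)
After Mar 6: 358 on hand, pool $6,444.00 (≈ $18.0000 each)
After Mar 10: 541 on hand, pool $9,189.00 (≈ $16.9852 each)
Mar 11, sell 235: 235/541 × $9,189.00 → $3,991.52
After Mar 15: 641 on hand, pool $11,562.48 (≈ $18.0382 each)
Mar 17, sell 246: 246/641 × $11,562.48 → $4,437.39
Total COGS = $3,991.52 + $4,437.39 = $8,428.91
Ending inventory (cost pool remaining) = $7,125.09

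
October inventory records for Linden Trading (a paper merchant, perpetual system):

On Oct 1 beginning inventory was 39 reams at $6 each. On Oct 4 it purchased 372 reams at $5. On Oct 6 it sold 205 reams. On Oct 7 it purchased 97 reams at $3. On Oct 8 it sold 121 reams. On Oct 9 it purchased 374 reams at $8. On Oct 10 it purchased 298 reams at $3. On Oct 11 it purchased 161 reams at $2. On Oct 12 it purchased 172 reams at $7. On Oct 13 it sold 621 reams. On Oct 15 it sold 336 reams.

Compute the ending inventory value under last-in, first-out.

Oct 6, 205 sold [LIFO — newest first]: 205 @ $5 = $1,025
Oct 8, 121 sold [LIFO — newest first]: 97 @ $3 + 24 @ $5 = $411
Oct 13, 621 sold [LIFO — newest first]: 172 @ $7 + 161 @ $2 + 288 @ $3 = $2,390
Oct 15, 336 sold [LIFO — newest first]: 10 @ $3 + 326 @ $8 = $2,638
Total COGS = $1,025 + $411 + $2,390 + $2,638 = $6,464
Ending inventory: 39 @ $6 + 143 @ $5 + 48 @ $8 = $1,333

Ending inventory = $1,333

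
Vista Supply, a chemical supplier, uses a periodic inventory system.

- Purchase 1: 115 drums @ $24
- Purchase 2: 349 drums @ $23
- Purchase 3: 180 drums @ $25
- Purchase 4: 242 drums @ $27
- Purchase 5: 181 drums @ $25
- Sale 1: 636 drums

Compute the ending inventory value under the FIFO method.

Sale 1 (636) [FIFO — oldest first]: 115 @ $24 + 349 @ $23 + 172 @ $25 = $15,087
Ending inventory: 8 @ $25 + 242 @ $27 + 181 @ $25 = $11,259
Check: goods available $26,346 = COGS $15,087 + ending $11,259

Ending inventory = $11,259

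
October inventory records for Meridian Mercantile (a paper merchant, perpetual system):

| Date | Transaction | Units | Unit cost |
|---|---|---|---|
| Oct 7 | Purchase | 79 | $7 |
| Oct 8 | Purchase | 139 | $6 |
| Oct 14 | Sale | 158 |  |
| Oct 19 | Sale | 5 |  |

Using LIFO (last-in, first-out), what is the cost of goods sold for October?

Oct 14, 158 sold [LIFO — newest first]: 139 @ $6 + 19 @ $7 = $967
Oct 19, 5 sold [LIFO — newest first]: 5 @ $7 = $35
Total COGS = $967 + $35 = $1,002
Ending inventory: 55 @ $7 = $385

COGS = $1,002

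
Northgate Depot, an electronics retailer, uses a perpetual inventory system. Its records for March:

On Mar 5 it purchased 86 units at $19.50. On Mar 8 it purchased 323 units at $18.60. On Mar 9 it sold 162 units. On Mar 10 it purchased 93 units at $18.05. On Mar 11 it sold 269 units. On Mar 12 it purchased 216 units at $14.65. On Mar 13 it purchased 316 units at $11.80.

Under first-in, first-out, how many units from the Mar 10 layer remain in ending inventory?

71

Mar 9, 162 sold [FIFO — oldest first]: 86 @ $19.50 + 76 @ $18.60 = $3,090.60
Mar 11, 269 sold [FIFO — oldest first]: 247 @ $18.60 + 22 @ $18.05 = $4,991.30
Total COGS = $3,090.60 + $4,991.30 = $8,081.90
Ending inventory: 71 @ $18.05 + 216 @ $14.65 + 316 @ $11.80 = $8,174.75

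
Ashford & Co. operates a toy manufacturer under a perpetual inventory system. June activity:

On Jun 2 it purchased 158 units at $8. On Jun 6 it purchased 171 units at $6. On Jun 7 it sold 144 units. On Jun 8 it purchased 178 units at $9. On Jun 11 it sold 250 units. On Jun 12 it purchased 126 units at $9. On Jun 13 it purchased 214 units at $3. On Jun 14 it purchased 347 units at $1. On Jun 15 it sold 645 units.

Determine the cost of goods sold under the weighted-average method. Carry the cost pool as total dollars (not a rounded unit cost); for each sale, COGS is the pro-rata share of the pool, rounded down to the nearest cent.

After Jun 2: 158 on hand, pool $1,264.00 (≈ $8.0000 each)
After Jun 6: 329 on hand, pool $2,290.00 (≈ $6.9605 each)
Jun 7, sell 144: 144/329 × $2,290.00 → $1,002.31
After Jun 8: 363 on hand, pool $2,889.69 (≈ $7.9606 each)
Jun 11, sell 250: 250/363 × $2,889.69 → $1,990.14
After Jun 12: 239 on hand, pool $2,033.55 (≈ $8.5086 each)
After Jun 13: 453 on hand, pool $2,675.55 (≈ $5.9063 each)
After Jun 14: 800 on hand, pool $3,022.55 (≈ $3.7782 each)
Jun 15, sell 645: 645/800 × $3,022.55 → $2,436.93
Total COGS = $1,002.31 + $1,990.14 + $2,436.93 = $5,429.38
Ending inventory (cost pool remaining) = $585.62

COGS = $5,429.38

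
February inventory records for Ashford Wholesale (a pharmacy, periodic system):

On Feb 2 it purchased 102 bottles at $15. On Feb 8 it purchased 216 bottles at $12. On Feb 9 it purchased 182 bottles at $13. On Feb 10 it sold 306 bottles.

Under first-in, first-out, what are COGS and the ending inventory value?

Feb 10, 306 sold [FIFO — oldest first]: 102 @ $15 + 204 @ $12 = $3,978
Ending inventory: 12 @ $12 + 182 @ $13 = $2,510
Check: goods available $6,488 = COGS $3,978 + ending $2,510

COGS = $3,978; ending inventory = $2,510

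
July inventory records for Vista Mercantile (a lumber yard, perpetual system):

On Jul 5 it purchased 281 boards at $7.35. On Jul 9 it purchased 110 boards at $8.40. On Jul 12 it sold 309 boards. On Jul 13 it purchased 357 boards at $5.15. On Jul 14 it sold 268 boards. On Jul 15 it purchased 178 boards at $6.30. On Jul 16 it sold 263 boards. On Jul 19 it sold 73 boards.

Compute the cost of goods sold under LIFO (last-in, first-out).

Jul 12, 309 sold [LIFO — newest first]: 110 @ $8.40 + 199 @ $7.35 = $2,386.65
Jul 14, 268 sold [LIFO — newest first]: 268 @ $5.15 = $1,380.20
Jul 16, 263 sold [LIFO — newest first]: 178 @ $6.30 + 85 @ $5.15 = $1,559.15
Jul 19, 73 sold [LIFO — newest first]: 4 @ $5.15 + 69 @ $7.35 = $527.75
Total COGS = $2,386.65 + $1,380.20 + $1,559.15 + $527.75 = $5,853.75
Ending inventory: 13 @ $7.35 = $95.55

COGS = $5,853.75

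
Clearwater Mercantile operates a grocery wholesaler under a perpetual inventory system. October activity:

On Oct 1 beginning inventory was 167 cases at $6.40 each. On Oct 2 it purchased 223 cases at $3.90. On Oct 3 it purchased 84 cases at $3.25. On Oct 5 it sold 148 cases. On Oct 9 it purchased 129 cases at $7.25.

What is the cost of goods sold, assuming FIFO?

Oct 5, 148 sold [FIFO — oldest first]: 148 @ $6.40 = $947.20
Ending inventory: 19 @ $6.40 + 223 @ $3.90 + 84 @ $3.25 + 129 @ $7.25 = $2,199.55

COGS = $947.20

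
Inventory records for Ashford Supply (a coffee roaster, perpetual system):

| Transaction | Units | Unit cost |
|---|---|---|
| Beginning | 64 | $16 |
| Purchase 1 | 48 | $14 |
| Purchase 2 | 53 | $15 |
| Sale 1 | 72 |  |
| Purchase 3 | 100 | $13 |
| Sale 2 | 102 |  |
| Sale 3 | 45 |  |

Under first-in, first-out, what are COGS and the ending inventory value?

Sale 1 (72) [FIFO — oldest first]: 64 @ $16 + 8 @ $14 = $1,136
Sale 2 (102) [FIFO — oldest first]: 40 @ $14 + 53 @ $15 + 9 @ $13 = $1,472
Sale 3 (45) [FIFO — oldest first]: 45 @ $13 = $585
Total COGS = $1,136 + $1,472 + $585 = $3,193
Ending inventory: 46 @ $13 = $598

COGS = $3,193; ending inventory = $598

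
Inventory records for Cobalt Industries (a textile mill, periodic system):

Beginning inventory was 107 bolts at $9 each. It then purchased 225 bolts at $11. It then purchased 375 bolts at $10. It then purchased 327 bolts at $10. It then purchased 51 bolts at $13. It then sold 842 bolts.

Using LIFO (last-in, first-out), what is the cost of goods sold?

Sale 1 (842) [LIFO — newest first]: 51 @ $13 + 327 @ $10 + 375 @ $10 + 89 @ $11 = $8,662
Ending inventory: 107 @ $9 + 136 @ $11 = $2,459

COGS = $8,662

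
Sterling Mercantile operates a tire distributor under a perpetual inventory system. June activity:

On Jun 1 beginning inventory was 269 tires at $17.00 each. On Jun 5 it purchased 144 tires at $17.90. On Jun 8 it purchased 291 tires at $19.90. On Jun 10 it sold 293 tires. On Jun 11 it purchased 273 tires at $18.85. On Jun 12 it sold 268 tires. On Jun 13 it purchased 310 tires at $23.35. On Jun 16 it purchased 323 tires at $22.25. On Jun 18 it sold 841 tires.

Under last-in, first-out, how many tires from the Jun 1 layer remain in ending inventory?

Jun 10, 293 sold [LIFO — newest first]: 291 @ $19.90 + 2 @ $17.90 = $5,826.70
Jun 12, 268 sold [LIFO — newest first]: 268 @ $18.85 = $5,051.80
Jun 18, 841 sold [LIFO — newest first]: 323 @ $22.25 + 310 @ $23.35 + 5 @ $18.85 + 142 @ $17.90 + 61 @ $17.00 = $18,098.30
Total COGS = $5,826.70 + $5,051.80 + $18,098.30 = $28,976.80
Ending inventory: 208 @ $17.00 = $3,536.00

208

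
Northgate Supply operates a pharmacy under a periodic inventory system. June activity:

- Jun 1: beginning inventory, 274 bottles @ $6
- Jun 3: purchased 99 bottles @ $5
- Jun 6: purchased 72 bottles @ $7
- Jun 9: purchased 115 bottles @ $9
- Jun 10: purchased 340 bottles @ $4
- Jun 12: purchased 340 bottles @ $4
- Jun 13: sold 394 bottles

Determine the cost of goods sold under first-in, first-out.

Jun 13, 394 sold [FIFO — oldest first]: 274 @ $6 + 99 @ $5 + 21 @ $7 = $2,286
Ending inventory: 51 @ $7 + 115 @ $9 + 340 @ $4 + 340 @ $4 = $4,112
Check: goods available $6,398 = COGS $2,286 + ending $4,112

COGS = $2,286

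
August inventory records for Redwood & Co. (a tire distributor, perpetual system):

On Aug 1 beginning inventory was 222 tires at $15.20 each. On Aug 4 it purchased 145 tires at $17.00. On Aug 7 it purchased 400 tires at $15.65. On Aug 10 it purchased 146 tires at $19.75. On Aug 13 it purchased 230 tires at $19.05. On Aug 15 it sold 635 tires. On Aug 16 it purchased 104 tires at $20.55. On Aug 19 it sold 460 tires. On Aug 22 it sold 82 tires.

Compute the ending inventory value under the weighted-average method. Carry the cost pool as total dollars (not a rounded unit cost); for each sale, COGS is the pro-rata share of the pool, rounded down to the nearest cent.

Ending inventory = $1,228.85

After Aug 1: 222 on hand, pool $3,374.40 (≈ $15.2000 each)
After Aug 4: 367 on hand, pool $5,839.40 (≈ $15.9112 each)
After Aug 7: 767 on hand, pool $12,099.40 (≈ $15.7750 each)
After Aug 10: 913 on hand, pool $14,982.90 (≈ $16.4106 each)
After Aug 13: 1143 on hand, pool $19,364.40 (≈ $16.9417 each)
Aug 15, sell 635: 635/1143 × $19,364.40 → $10,758.00
After Aug 16: 612 on hand, pool $10,743.60 (≈ $17.5549 each)
Aug 19, sell 460: 460/612 × $10,743.60 → $8,075.25
Aug 22, sell 82: 82/152 × $2,668.35 → $1,439.50
Total COGS = $10,758.00 + $8,075.25 + $1,439.50 = $20,272.75
Ending inventory (cost pool remaining) = $1,228.85
Check: goods available $21,501.60 = COGS $20,272.75 + ending $1,228.85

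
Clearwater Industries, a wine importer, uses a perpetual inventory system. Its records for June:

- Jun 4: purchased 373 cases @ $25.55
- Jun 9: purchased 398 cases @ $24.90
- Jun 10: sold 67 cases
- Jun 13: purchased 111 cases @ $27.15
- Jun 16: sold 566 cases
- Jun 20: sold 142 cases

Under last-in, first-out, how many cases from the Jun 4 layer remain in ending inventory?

107

Jun 10, 67 sold [LIFO — newest first]: 67 @ $24.90 = $1,668.30
Jun 16, 566 sold [LIFO — newest first]: 111 @ $27.15 + 331 @ $24.90 + 124 @ $25.55 = $14,423.75
Jun 20, 142 sold [LIFO — newest first]: 142 @ $25.55 = $3,628.10
Total COGS = $1,668.30 + $14,423.75 + $3,628.10 = $19,720.15
Ending inventory: 107 @ $25.55 = $2,733.85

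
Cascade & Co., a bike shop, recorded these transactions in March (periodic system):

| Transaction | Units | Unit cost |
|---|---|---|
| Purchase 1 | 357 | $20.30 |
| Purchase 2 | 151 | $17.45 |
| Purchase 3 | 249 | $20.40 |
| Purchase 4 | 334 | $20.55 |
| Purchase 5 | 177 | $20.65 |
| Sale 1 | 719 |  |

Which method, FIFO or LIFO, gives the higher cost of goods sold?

LIFO

FIFO COGS: 357 @ $20.30 + 151 @ $17.45 + 211 @ $20.40 = $14,186.45
LIFO COGS: 177 @ $20.65 + 334 @ $20.55 + 208 @ $20.40 = $14,761.95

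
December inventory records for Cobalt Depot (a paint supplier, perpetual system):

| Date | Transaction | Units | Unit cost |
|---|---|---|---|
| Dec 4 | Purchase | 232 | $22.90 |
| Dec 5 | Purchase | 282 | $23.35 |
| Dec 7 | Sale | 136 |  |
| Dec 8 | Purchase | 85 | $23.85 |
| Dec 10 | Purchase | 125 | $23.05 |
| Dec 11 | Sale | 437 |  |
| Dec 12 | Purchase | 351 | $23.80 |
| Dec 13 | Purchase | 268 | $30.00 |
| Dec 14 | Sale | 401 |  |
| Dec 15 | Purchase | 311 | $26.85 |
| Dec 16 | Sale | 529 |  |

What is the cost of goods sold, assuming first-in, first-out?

Dec 7, 136 sold [FIFO — oldest first]: 136 @ $22.90 = $3,114.40
Dec 11, 437 sold [FIFO — oldest first]: 96 @ $22.90 + 282 @ $23.35 + 59 @ $23.85 = $10,190.25
Dec 14, 401 sold [FIFO — oldest first]: 26 @ $23.85 + 125 @ $23.05 + 250 @ $23.80 = $9,451.35
Dec 16, 529 sold [FIFO — oldest first]: 101 @ $23.80 + 268 @ $30.00 + 160 @ $26.85 = $14,739.80
Total COGS = $3,114.40 + $10,190.25 + $9,451.35 + $14,739.80 = $37,495.80
Ending inventory: 151 @ $26.85 = $4,054.35

COGS = $37,495.80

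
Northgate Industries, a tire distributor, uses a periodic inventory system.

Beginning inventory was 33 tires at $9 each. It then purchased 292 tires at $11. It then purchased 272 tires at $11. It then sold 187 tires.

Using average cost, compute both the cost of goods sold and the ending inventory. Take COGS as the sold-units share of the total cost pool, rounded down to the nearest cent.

Sale 1, sell 187: 187/597 × $6,501.00 → $2,036.32
Ending inventory (cost pool remaining) = $4,464.68

COGS = $2,036.32; ending inventory = $4,464.68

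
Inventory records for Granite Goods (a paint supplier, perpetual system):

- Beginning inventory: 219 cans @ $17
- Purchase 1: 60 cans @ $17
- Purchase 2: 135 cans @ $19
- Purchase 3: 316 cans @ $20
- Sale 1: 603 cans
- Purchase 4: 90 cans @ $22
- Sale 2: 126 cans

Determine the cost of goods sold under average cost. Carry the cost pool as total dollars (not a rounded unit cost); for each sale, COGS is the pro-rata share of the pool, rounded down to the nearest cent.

COGS = $13,783.42

After Beginning: 219 on hand, pool $3,723.00 (≈ $17.0000 each)
After Purchase 1: 279 on hand, pool $4,743.00 (≈ $17.0000 each)
After Purchase 2: 414 on hand, pool $7,308.00 (≈ $17.6522 each)
After Purchase 3: 730 on hand, pool $13,628.00 (≈ $18.6685 each)
Sale 1, sell 603: 603/730 × $13,628.00 → $11,257.10
After Purchase 4: 217 on hand, pool $4,350.90 (≈ $20.0502 each)
Sale 2, sell 126: 126/217 × $4,350.90 → $2,526.32
Total COGS = $11,257.10 + $2,526.32 = $13,783.42
Ending inventory (cost pool remaining) = $1,824.58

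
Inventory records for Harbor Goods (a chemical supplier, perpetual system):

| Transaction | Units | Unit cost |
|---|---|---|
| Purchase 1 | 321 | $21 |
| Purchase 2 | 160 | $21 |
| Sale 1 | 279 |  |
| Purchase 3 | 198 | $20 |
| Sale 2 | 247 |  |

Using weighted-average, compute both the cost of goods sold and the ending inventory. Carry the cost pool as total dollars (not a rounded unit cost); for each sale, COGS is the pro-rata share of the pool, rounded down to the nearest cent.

After Purchase 1: 321 on hand, pool $6,741.00 (≈ $21.0000 each)
After Purchase 2: 481 on hand, pool $10,101.00 (≈ $21.0000 each)
Sale 1, sell 279: 279/481 × $10,101.00 → $5,859.00
After Purchase 3: 400 on hand, pool $8,202.00 (≈ $20.5050 each)
Sale 2, sell 247: 247/400 × $8,202.00 → $5,064.73
Total COGS = $5,859.00 + $5,064.73 = $10,923.73
Ending inventory (cost pool remaining) = $3,137.27

COGS = $10,923.73; ending inventory = $3,137.27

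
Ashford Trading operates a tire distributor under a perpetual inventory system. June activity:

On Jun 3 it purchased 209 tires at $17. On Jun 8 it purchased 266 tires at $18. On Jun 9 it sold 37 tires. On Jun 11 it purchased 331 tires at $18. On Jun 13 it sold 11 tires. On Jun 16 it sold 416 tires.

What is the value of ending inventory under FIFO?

Jun 9, 37 sold [FIFO — oldest first]: 37 @ $17 = $629
Jun 13, 11 sold [FIFO — oldest first]: 11 @ $17 = $187
Jun 16, 416 sold [FIFO — oldest first]: 161 @ $17 + 255 @ $18 = $7,327
Total COGS = $629 + $187 + $7,327 = $8,143
Ending inventory: 11 @ $18 + 331 @ $18 = $6,156
Check: goods available $14,299 = COGS $8,143 + ending $6,156

Ending inventory = $6,156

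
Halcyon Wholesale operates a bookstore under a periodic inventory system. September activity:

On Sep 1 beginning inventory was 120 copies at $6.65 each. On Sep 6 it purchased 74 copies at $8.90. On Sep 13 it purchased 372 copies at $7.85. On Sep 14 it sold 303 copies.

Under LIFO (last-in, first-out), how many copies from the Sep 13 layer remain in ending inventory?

Sep 14, 303 sold [LIFO — newest first]: 303 @ $7.85 = $2,378.55
Ending inventory: 120 @ $6.65 + 74 @ $8.90 + 69 @ $7.85 = $1,998.25
Check: goods available $4,376.80 = COGS $2,378.55 + ending $1,998.25

69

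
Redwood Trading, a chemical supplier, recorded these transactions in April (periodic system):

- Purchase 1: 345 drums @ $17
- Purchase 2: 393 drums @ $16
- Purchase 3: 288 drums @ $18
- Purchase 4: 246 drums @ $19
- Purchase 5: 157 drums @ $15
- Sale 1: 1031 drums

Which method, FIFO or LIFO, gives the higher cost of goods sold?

LIFO

FIFO COGS: 345 @ $17 + 393 @ $16 + 288 @ $18 + 5 @ $19 = $17,432
LIFO COGS: 157 @ $15 + 246 @ $19 + 288 @ $18 + 340 @ $16 = $17,653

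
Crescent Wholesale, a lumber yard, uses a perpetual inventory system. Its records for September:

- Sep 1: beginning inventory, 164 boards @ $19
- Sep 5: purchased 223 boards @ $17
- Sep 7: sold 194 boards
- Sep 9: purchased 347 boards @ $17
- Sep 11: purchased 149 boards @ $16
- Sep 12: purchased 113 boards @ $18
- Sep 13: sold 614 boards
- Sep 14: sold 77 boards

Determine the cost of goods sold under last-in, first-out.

Sep 7, 194 sold [LIFO — newest first]: 194 @ $17 = $3,298
Sep 13, 614 sold [LIFO — newest first]: 113 @ $18 + 149 @ $16 + 347 @ $17 + 5 @ $17 = $10,402
Sep 14, 77 sold [LIFO — newest first]: 24 @ $17 + 53 @ $19 = $1,415
Total COGS = $3,298 + $10,402 + $1,415 = $15,115
Ending inventory: 111 @ $19 = $2,109
Check: goods available $17,224 = COGS $15,115 + ending $2,109

COGS = $15,115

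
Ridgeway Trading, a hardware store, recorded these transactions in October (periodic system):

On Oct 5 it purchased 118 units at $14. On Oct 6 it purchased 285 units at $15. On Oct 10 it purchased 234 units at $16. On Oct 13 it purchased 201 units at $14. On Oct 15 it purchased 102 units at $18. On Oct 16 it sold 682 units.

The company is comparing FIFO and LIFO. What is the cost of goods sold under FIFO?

FIFO COGS: 118 @ $14 + 285 @ $15 + 234 @ $16 + 45 @ $14 = $10,301
LIFO COGS: 102 @ $18 + 201 @ $14 + 234 @ $16 + 145 @ $15 = $10,569

COGS = $10,301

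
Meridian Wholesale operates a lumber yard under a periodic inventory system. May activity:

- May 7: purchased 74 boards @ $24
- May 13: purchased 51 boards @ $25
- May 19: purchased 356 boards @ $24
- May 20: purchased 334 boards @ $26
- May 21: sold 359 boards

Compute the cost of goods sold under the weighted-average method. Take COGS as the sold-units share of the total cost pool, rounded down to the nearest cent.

COGS = $8,932.71

May 21, sell 359: 359/815 × $20,279.00 → $8,932.71
Ending inventory (cost pool remaining) = $11,346.29
Check: goods available $20,279.00 = COGS $8,932.71 + ending $11,346.29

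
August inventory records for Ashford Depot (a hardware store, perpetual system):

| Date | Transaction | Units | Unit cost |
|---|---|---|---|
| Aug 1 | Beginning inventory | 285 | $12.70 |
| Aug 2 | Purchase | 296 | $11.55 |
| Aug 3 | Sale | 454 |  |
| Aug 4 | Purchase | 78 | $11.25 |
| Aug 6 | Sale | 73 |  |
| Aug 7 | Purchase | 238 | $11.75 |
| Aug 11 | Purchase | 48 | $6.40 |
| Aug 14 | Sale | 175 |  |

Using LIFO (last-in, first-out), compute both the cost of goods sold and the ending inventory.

Aug 3, 454 sold [LIFO — newest first]: 296 @ $11.55 + 158 @ $12.70 = $5,425.40
Aug 6, 73 sold [LIFO — newest first]: 73 @ $11.25 = $821.25
Aug 14, 175 sold [LIFO — newest first]: 48 @ $6.40 + 127 @ $11.75 = $1,799.45
Total COGS = $5,425.40 + $821.25 + $1,799.45 = $8,046.10
Ending inventory: 127 @ $12.70 + 5 @ $11.25 + 111 @ $11.75 = $2,973.40

COGS = $8,046.10; ending inventory = $2,973.40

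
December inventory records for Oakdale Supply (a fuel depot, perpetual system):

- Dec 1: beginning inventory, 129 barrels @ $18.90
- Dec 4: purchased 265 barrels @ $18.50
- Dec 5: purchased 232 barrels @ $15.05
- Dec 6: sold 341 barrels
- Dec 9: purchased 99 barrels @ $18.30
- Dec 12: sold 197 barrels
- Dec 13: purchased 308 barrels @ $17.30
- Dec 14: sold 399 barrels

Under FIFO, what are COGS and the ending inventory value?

Dec 6, 341 sold [FIFO — oldest first]: 129 @ $18.90 + 212 @ $18.50 = $6,360.10
Dec 12, 197 sold [FIFO — oldest first]: 53 @ $18.50 + 144 @ $15.05 = $3,147.70
Dec 14, 399 sold [FIFO — oldest first]: 88 @ $15.05 + 99 @ $18.30 + 212 @ $17.30 = $6,803.70
Total COGS = $6,360.10 + $3,147.70 + $6,803.70 = $16,311.50
Ending inventory: 96 @ $17.30 = $1,660.80
Check: goods available $17,972.30 = COGS $16,311.50 + ending $1,660.80

COGS = $16,311.50; ending inventory = $1,660.80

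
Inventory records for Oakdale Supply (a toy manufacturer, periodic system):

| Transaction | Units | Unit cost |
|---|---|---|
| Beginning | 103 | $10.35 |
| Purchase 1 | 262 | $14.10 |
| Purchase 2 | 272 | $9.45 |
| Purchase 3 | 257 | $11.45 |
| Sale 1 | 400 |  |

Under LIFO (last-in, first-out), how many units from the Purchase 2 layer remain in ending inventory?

129

Sale 1 (400) [LIFO — newest first]: 257 @ $11.45 + 143 @ $9.45 = $4,294.00
Ending inventory: 103 @ $10.35 + 262 @ $14.10 + 129 @ $9.45 = $5,979.30
Check: goods available $10,273.30 = COGS $4,294.00 + ending $5,979.30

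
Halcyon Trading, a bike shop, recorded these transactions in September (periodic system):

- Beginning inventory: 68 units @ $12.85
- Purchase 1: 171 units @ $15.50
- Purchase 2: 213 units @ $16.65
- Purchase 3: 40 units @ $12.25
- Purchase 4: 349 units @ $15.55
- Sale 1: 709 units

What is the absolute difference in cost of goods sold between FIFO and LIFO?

FIFO COGS: 68 @ $12.85 + 171 @ $15.50 + 213 @ $16.65 + 40 @ $12.25 + 217 @ $15.55 = $10,935.10
LIFO COGS: 349 @ $15.55 + 40 @ $12.25 + 213 @ $16.65 + 107 @ $15.50 = $11,121.90
Difference = |$10,935.10 − $11,121.90| = $186.80

$186.80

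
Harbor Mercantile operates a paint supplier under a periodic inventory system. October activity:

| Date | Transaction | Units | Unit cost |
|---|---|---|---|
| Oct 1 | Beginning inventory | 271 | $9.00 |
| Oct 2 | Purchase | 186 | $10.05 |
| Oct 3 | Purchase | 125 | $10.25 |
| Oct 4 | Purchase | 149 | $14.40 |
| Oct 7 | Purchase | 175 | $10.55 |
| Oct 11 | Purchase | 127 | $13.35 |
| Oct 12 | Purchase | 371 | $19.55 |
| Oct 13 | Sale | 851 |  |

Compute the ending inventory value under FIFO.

Ending inventory = $9,528.75

Oct 13, 851 sold [FIFO — oldest first]: 271 @ $9.00 + 186 @ $10.05 + 125 @ $10.25 + 149 @ $14.40 + 120 @ $10.55 = $9,001.15
Ending inventory: 55 @ $10.55 + 127 @ $13.35 + 371 @ $19.55 = $9,528.75
Check: goods available $18,529.90 = COGS $9,001.15 + ending $9,528.75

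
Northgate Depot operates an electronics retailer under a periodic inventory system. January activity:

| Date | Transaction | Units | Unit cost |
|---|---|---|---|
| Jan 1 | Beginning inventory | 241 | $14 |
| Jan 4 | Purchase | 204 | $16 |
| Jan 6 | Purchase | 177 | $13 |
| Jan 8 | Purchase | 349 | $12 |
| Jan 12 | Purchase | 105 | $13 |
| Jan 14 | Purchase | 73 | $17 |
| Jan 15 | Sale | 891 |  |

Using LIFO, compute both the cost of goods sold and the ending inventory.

COGS = $12,087; ending inventory = $3,646

Jan 15, 891 sold [LIFO — newest first]: 73 @ $17 + 105 @ $13 + 349 @ $12 + 177 @ $13 + 187 @ $16 = $12,087
Ending inventory: 241 @ $14 + 17 @ $16 = $3,646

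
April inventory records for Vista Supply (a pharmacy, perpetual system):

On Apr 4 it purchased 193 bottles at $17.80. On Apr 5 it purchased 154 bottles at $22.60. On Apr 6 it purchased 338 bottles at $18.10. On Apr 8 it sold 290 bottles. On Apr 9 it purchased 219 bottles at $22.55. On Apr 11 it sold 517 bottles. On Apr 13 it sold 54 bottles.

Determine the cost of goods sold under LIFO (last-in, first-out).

COGS = $17,206.65

Apr 8, 290 sold [LIFO — newest first]: 290 @ $18.10 = $5,249.00
Apr 11, 517 sold [LIFO — newest first]: 219 @ $22.55 + 48 @ $18.10 + 154 @ $22.60 + 96 @ $17.80 = $10,996.45
Apr 13, 54 sold [LIFO — newest first]: 54 @ $17.80 = $961.20
Total COGS = $5,249.00 + $10,996.45 + $961.20 = $17,206.65
Ending inventory: 43 @ $17.80 = $765.40
Check: goods available $17,972.05 = COGS $17,206.65 + ending $765.40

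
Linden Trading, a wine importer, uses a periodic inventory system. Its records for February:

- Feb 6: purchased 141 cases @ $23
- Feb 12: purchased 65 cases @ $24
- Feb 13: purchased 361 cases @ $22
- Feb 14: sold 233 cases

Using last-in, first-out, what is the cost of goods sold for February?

COGS = $5,126

Feb 14, 233 sold [LIFO — newest first]: 233 @ $22 = $5,126
Ending inventory: 141 @ $23 + 65 @ $24 + 128 @ $22 = $7,619
Check: goods available $12,745 = COGS $5,126 + ending $7,619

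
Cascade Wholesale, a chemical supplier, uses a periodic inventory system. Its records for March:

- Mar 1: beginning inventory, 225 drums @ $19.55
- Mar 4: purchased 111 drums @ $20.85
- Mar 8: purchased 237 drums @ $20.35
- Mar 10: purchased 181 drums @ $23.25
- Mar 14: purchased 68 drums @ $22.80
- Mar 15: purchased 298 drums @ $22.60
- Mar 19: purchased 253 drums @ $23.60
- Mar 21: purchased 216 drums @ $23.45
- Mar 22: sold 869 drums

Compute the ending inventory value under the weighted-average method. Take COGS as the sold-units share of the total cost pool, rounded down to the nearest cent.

Mar 22, sell 869: 869/1589 × $35,065.50 → $19,176.79
Ending inventory (cost pool remaining) = $15,888.71
Check: goods available $35,065.50 = COGS $19,176.79 + ending $15,888.71

Ending inventory = $15,888.71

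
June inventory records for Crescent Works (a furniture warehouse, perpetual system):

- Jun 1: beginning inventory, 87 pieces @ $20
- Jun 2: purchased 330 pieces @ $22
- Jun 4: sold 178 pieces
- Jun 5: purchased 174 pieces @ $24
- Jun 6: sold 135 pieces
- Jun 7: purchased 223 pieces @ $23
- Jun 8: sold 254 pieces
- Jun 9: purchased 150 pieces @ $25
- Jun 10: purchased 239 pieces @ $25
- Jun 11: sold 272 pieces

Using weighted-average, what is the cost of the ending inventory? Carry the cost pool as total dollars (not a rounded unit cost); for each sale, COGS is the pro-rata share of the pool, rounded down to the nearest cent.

Ending inventory = $8,785.99

After Jun 1: 87 on hand, pool $1,740.00 (≈ $20.0000 each)
After Jun 2: 417 on hand, pool $9,000.00 (≈ $21.5827 each)
Jun 4, sell 178: 178/417 × $9,000.00 → $3,841.72
After Jun 5: 413 on hand, pool $9,334.28 (≈ $22.6012 each)
Jun 6, sell 135: 135/413 × $9,334.28 → $3,051.15
After Jun 7: 501 on hand, pool $11,412.13 (≈ $22.7787 each)
Jun 8, sell 254: 254/501 × $11,412.13 → $5,785.79
After Jun 9: 397 on hand, pool $9,376.34 (≈ $23.6180 each)
After Jun 10: 636 on hand, pool $15,351.34 (≈ $24.1373 each)
Jun 11, sell 272: 272/636 × $15,351.34 → $6,565.35
Total COGS = $3,841.72 + $3,051.15 + $5,785.79 + $6,565.35 = $19,244.01
Ending inventory (cost pool remaining) = $8,785.99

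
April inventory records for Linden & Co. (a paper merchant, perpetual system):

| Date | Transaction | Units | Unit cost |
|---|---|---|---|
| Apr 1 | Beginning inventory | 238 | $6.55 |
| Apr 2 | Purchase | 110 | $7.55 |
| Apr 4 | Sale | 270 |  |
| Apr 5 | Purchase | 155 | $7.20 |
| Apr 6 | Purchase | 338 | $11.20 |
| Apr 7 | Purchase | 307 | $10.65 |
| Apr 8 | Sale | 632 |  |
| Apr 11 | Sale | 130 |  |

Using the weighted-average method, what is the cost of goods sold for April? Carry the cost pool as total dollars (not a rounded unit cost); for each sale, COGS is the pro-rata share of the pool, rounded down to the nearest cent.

After Apr 1: 238 on hand, pool $1,558.90 (≈ $6.5500 each)
After Apr 2: 348 on hand, pool $2,389.40 (≈ $6.8661 each)
Apr 4, sell 270: 270/348 × $2,389.40 → $1,853.84
After Apr 5: 233 on hand, pool $1,651.56 (≈ $7.0882 each)
After Apr 6: 571 on hand, pool $5,437.16 (≈ $9.5222 each)
After Apr 7: 878 on hand, pool $8,706.71 (≈ $9.9165 each)
Apr 8, sell 632: 632/878 × $8,706.71 → $6,267.24
Apr 11, sell 130: 130/246 × $2,439.47 → $1,289.15
Total COGS = $1,853.84 + $6,267.24 + $1,289.15 = $9,410.23
Ending inventory (cost pool remaining) = $1,150.32
Check: goods available $10,560.55 = COGS $9,410.23 + ending $1,150.32

COGS = $9,410.23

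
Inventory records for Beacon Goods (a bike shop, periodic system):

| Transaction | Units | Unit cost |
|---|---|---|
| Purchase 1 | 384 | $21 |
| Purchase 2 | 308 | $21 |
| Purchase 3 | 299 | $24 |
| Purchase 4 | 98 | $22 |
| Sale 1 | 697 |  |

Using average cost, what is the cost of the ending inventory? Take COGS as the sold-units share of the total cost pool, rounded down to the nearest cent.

Ending inventory = $8,590.17

Sale 1, sell 697: 697/1089 × $23,864.00 → $15,273.83
Ending inventory (cost pool remaining) = $8,590.17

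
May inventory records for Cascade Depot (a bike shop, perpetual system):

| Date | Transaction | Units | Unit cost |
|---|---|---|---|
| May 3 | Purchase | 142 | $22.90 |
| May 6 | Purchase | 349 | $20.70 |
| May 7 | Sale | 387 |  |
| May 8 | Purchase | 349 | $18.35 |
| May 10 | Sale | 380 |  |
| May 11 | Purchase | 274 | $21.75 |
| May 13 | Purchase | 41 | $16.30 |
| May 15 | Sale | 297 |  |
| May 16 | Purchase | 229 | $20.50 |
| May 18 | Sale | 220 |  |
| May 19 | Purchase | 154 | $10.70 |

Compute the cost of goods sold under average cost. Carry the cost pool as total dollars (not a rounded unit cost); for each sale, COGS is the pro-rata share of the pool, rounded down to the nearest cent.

After May 3: 142 on hand, pool $3,251.80 (≈ $22.9000 each)
After May 6: 491 on hand, pool $10,476.10 (≈ $21.3363 each)
May 7, sell 387: 387/491 × $10,476.10 → $8,257.12
After May 8: 453 on hand, pool $8,623.13 (≈ $19.0356 each)
May 10, sell 380: 380/453 × $8,623.13 → $7,233.53
After May 11: 347 on hand, pool $7,349.10 (≈ $21.1790 each)
After May 13: 388 on hand, pool $8,017.40 (≈ $20.6634 each)
May 15, sell 297: 297/388 × $8,017.40 → $6,137.03
After May 16: 320 on hand, pool $6,574.87 (≈ $20.5465 each)
May 18, sell 220: 220/320 × $6,574.87 → $4,520.22
After May 19: 254 on hand, pool $3,702.45 (≈ $14.5766 each)
Total COGS = $8,257.12 + $7,233.53 + $6,137.03 + $4,520.22 = $26,147.90
Ending inventory (cost pool remaining) = $3,702.45

COGS = $26,147.90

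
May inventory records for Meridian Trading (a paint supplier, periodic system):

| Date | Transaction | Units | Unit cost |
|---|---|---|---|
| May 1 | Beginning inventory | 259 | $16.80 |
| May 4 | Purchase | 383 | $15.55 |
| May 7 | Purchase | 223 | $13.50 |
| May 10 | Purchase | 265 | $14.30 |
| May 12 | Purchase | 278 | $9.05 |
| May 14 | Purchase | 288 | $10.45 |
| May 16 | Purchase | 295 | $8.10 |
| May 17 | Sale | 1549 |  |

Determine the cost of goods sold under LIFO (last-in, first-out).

May 17, 1549 sold [LIFO — newest first]: 295 @ $8.10 + 288 @ $10.45 + 278 @ $9.05 + 265 @ $14.30 + 223 @ $13.50 + 200 @ $15.55 = $17,825.00
Ending inventory: 259 @ $16.80 + 183 @ $15.55 = $7,196.85
Check: goods available $25,021.85 = COGS $17,825.00 + ending $7,196.85

COGS = $17,825.00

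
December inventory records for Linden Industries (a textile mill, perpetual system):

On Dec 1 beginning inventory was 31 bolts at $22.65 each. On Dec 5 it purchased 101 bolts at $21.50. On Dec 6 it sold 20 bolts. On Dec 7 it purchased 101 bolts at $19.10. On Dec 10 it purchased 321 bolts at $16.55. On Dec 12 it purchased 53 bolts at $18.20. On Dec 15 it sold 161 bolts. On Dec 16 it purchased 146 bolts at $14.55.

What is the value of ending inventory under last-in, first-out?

Ending inventory = $10,022.20

Dec 6, 20 sold [LIFO — newest first]: 20 @ $21.50 = $430.00
Dec 15, 161 sold [LIFO — newest first]: 53 @ $18.20 + 108 @ $16.55 = $2,752.00
Total COGS = $430.00 + $2,752.00 = $3,182.00
Ending inventory: 31 @ $22.65 + 81 @ $21.50 + 101 @ $19.10 + 213 @ $16.55 + 146 @ $14.55 = $10,022.20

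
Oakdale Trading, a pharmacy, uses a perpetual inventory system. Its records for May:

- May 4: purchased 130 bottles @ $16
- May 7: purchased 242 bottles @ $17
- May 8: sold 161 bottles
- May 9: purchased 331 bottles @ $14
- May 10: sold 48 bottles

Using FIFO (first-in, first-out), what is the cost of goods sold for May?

COGS = $3,423

May 8, 161 sold [FIFO — oldest first]: 130 @ $16 + 31 @ $17 = $2,607
May 10, 48 sold [FIFO — oldest first]: 48 @ $17 = $816
Total COGS = $2,607 + $816 = $3,423
Ending inventory: 163 @ $17 + 331 @ $14 = $7,405
Check: goods available $10,828 = COGS $3,423 + ending $7,405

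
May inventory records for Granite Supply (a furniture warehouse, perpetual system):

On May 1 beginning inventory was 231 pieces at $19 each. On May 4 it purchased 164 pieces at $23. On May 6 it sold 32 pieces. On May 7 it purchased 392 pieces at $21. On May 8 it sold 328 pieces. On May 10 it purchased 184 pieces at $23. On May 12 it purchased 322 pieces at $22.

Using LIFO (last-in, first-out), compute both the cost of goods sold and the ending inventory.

May 6, 32 sold [LIFO — newest first]: 32 @ $23 = $736
May 8, 328 sold [LIFO — newest first]: 328 @ $21 = $6,888
Total COGS = $736 + $6,888 = $7,624
Ending inventory: 231 @ $19 + 132 @ $23 + 64 @ $21 + 184 @ $23 + 322 @ $22 = $20,085

COGS = $7,624; ending inventory = $20,085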